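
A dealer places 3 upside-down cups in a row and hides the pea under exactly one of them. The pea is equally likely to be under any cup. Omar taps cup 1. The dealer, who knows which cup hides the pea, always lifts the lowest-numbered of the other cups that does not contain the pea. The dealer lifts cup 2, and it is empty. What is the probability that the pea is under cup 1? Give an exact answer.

1/2

Condition on the true location of the pea.
If it is under either of cups 1 and 3 (prior 1/3 each): cup 2 is the lowest-numbered option available, probability 1; weight (1/3)·1 = 1/3 each.
If it is under cup 2 (prior 1/3): the dealer opened cup 2, so this case is ruled out; weight (1/3)·0 = 0.
The weights sum to 2/3.
So P(the pea under cup 1 | the dealer opened cup 2) = (1/3) / (2/3) = 1/2.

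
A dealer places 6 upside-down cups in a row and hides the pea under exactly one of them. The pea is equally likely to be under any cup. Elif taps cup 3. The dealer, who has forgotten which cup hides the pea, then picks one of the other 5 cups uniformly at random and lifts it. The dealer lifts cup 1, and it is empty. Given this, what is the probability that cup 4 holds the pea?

1/5

Condition on the true location of the pea.
If it is under cup 1 (prior 1/6): the dealer opened cup 1, so this case is ruled out; weight (1/6)·0 = 0.
If it is under any of cups 2, 3, 4, 5, and 6 (prior 1/6 each): the dealer picks cup 1 with probability 1/5 regardless, and it is not the prize; weight (1/6)·(1/5) = 1/30 each.
The weights sum to 1/6.
So P(the pea under cup 4 | the dealer opened cup 1) = (1/30) / (1/6) = 1/5.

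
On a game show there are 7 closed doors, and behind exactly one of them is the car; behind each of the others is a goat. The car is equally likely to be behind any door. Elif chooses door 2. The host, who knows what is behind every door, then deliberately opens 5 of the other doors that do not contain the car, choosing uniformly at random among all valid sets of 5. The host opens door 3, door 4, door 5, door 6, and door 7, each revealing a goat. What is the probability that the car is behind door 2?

1/7

Apply Bayes' rule, conditioning on where the car actually is.
If it is behind door 1 (prior 1/7): the host has no choice, probability 1; weight (1/7)·1 = 1/7.
If it is behind door 2 (prior 1/7): the host has 6 equally likely choices, so probability 1/6; weight (1/7)·(1/6) = 1/42.
If it is behind any of doors 3, 4, 5, 6, and 7 (prior 1/7 each): that door was opened and seen not to hold the prize — ruled out; weight (1/7)·0 = 0 each.
The weights sum to 1/6.
So P(the car behind door 2 | the host opened door 3, door 4, door 5, door 6, and door 7) = (1/42) / (1/6) = 1/7.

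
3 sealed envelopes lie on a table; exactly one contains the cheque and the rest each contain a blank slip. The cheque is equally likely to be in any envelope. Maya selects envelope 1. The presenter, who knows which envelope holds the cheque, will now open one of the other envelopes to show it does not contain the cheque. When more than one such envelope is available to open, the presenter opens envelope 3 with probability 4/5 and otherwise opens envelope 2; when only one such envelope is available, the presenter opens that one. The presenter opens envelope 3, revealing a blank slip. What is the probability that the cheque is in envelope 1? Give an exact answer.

4/9

Apply Bayes' rule, conditioning on where the cheque actually is.
If it is in envelope 1 (prior 1/3): envelope 3 is available, opened with probability 4/5; weight (1/3)·(4/5) = 4/15.
If it is in envelope 2 (prior 1/3): only envelope 3 is available, probability 1; weight (1/3)·1 = 1/3.
If it is in envelope 3 (prior 1/3): the presenter opened envelope 3, so this case is ruled out; weight (1/3)·0 = 0.
The weights sum to 3/5.
So P(the cheque in envelope 1 | the presenter opened envelope 3) = (4/15) / (3/5) = 4/9.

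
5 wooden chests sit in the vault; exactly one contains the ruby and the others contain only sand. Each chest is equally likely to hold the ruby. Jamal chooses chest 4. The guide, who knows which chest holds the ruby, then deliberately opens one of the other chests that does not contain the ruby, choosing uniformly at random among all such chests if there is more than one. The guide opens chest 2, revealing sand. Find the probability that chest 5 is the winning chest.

4/15

Condition on the true location of the ruby.
If it is in any of chests 1, 3, and 5 (prior 1/5 each): the guide has 3 equally likely choices, so probability 1/3; weight (1/5)·(1/3) = 1/15 each.
If it is in chest 2 (prior 1/5): the guide opened chest 2, so this case is ruled out; weight (1/5)·0 = 0.
If it is in chest 4 (prior 1/5): the guide has 4 equally likely choices, so probability 1/4; weight (1/5)·(1/4) = 1/20.
The weights sum to 1/4.
So P(the ruby in chest 5 | the guide opened chest 2) = (1/15) / (1/4) = 4/15.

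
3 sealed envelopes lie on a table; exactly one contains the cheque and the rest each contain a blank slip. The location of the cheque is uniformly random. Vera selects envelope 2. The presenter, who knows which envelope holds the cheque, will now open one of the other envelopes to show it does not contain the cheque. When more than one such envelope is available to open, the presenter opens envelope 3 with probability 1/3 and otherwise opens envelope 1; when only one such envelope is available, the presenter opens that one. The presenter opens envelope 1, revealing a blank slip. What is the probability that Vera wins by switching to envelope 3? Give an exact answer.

3/5

Apply Bayes' rule, conditioning on where the cheque actually is.
If it is in envelope 1 (prior 1/3): the presenter opened envelope 1, so this case is ruled out; weight (1/3)·0 = 0.
If it is in envelope 2 (prior 1/3): envelope 3 is available but not opened, probability 2/3; weight (1/3)·(2/3) = 2/9.
If it is in envelope 3 (prior 1/3): only envelope 1 is available, probability 1; weight (1/3)·1 = 1/3.
The weights sum to 5/9.
So P(the cheque in envelope 3 | the presenter opened envelope 1) = (1/3) / (5/9) = 3/5.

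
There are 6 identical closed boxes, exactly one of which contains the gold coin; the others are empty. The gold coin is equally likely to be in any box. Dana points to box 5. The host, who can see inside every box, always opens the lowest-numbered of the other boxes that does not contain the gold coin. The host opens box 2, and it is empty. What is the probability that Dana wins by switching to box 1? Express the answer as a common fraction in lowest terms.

1

Consider each possible location of the gold coin in turn.
If it is in box 1 (prior 1/6): box 2 is the lowest-numbered option available, probability 1; weight (1/6)·1 = 1/6.
If it is in box 2 (prior 1/6): the host opened box 2, so this case is ruled out; weight (1/6)·0 = 0.
If it is in any of boxes 3, 4, 5, and 6 (prior 1/6 each): the host would have opened box 1 instead, probability 0; weight (1/6)·0 = 0 each.
The weights sum to 1/6.
So P(the gold coin in box 1 | the host opened box 2) = (1/6) / (1/6) = 1.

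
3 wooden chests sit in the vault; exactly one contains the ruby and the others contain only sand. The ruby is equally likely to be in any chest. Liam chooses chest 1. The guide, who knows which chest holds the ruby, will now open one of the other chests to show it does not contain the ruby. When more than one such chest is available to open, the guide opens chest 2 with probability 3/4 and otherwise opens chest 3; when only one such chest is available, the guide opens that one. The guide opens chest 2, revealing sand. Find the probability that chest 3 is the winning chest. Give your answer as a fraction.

4/7

Condition on the true location of the ruby.
If it is in chest 1 (prior 1/3): chest 2 is available, opened with probability 3/4; weight (1/3)·(3/4) = 1/4.
If it is in chest 2 (prior 1/3): the guide opened chest 2, so this case is ruled out; weight (1/3)·0 = 0.
If it is in chest 3 (prior 1/3): only chest 2 is available, probability 1; weight (1/3)·1 = 1/3.
The weights sum to 7/12.
So P(the ruby in chest 3 | the guide opened chest 2) = (1/3) / (7/12) = 4/7.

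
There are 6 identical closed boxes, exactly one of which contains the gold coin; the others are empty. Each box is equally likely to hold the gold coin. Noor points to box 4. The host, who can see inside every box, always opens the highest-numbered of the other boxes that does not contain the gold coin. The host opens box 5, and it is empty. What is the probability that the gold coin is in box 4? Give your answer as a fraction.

0

Apply Bayes' rule, conditioning on where the gold coin actually is.
If it is in any of boxes 1, 2, 3, and 4 (prior 1/6 each): the host would have opened box 6 instead, probability 0; weight (1/6)·0 = 0 each.
If it is in box 5 (prior 1/6): the host opened box 5, so this case is ruled out; weight (1/6)·0 = 0.
If it is in box 6 (prior 1/6): box 5 is the highest-numbered option available, probability 1; weight (1/6)·1 = 1/6.
The weights sum to 1/6.
So P(the gold coin in box 4 | the host opened box 5) = 0 / (1/6) = 0.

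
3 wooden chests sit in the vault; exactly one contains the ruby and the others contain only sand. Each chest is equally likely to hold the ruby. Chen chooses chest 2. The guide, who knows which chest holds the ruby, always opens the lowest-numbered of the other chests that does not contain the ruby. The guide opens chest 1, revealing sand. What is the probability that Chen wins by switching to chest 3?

1/2

Apply Bayes' rule, conditioning on where the ruby actually is.
If it is in chest 1 (prior 1/3): the guide opened chest 1, so this case is ruled out; weight (1/3)·0 = 0.
If it is in either of chests 2 and 3 (prior 1/3 each): chest 1 is the lowest-numbered option available, probability 1; weight (1/3)·1 = 1/3 each.
The weights sum to 2/3.
So P(the ruby in chest 3 | the guide opened chest 1) = (1/3) / (2/3) = 1/2.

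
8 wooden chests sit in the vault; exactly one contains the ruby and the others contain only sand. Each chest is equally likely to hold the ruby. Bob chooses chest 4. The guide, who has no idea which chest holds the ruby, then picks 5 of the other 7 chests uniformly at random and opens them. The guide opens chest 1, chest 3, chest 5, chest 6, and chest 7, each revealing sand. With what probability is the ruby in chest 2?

1/3

Because the guide chose which chests to open without knowing where the ruby is, the choice is independent of the prize location. Learning that none of the 5 opened chests holds the ruby simply rules out those 5 locations and leaves the remaining 3 chests still equally likely by symmetry.
So P(the ruby in chest 2) = 1/3.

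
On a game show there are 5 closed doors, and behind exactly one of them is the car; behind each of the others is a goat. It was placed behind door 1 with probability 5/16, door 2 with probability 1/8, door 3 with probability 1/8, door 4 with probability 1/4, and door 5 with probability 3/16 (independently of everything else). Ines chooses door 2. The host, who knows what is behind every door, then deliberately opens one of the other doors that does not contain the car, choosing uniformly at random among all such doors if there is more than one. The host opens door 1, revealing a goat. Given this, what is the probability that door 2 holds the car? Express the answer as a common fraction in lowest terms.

1/7

Condition on the true location of the car.
If it is behind door 1 (prior 5/16): the host opened door 1, so this case is ruled out; weight (5/16)·0 = 0.
If it is behind door 2 (prior 1/8): the host has 4 equally likely choices, so probability 1/4; weight (1/8)·(1/4) = 1/32.
If it is behind door 3 (prior 1/8): the host has 3 equally likely choices, so probability 1/3; weight (1/8)·(1/3) = 1/24.
If it is behind door 4 (prior 1/4): the host has 3 equally likely choices, so probability 1/3; weight (1/4)·(1/3) = 1/12.
If it is behind door 5 (prior 3/16): the host has 3 equally likely choices, so probability 1/3; weight (3/16)·(1/3) = 1/16.
The weights sum to 7/32.
So P(the car behind door 2 | the host opened door 1) = (1/32) / (7/32) = 1/7.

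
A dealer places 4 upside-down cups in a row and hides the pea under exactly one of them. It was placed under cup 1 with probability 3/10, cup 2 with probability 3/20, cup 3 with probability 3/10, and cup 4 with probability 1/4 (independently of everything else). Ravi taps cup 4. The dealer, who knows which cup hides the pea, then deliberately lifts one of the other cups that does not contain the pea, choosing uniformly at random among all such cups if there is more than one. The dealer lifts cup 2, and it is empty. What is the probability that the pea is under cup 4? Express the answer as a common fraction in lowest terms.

Condition on the true location of the pea.
If it is under either of cups 1 and 3 (prior 3/10 each): the dealer has 2 equally likely choices, so probability 1/2; weight (3/10)·(1/2) = 3/20 each.
If it is under cup 2 (prior 3/20): the dealer opened cup 2, so this case is ruled out; weight (3/20)·0 = 0.
If it is under cup 4 (prior 1/4): the dealer has 3 equally likely choices, so probability 1/3; weight (1/4)·(1/3) = 1/12.
The weights sum to 23/60.
So P(the pea under cup 4 | the dealer opened cup 2) = (1/12) / (23/60) = 5/23.

5/23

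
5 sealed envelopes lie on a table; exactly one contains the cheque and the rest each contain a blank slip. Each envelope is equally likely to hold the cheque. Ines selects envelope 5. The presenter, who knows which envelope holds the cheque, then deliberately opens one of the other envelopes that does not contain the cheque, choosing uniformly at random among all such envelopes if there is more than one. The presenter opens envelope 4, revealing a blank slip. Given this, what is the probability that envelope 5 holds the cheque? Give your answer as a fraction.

Condition on the true location of the cheque.
If it is in any of envelopes 1, 2, and 3 (prior 1/5 each): the presenter has 3 equally likely choices, so probability 1/3; weight (1/5)·(1/3) = 1/15 each.
If it is in envelope 4 (prior 1/5): the presenter opened envelope 4, so this case is ruled out; weight (1/5)·0 = 0.
If it is in envelope 5 (prior 1/5): the presenter has 4 equally likely choices, so probability 1/4; weight (1/5)·(1/4) = 1/20.
The weights sum to 1/4.
So P(the cheque in envelope 5 | the presenter opened envelope 4) = (1/20) / (1/4) = 1/5.

1/5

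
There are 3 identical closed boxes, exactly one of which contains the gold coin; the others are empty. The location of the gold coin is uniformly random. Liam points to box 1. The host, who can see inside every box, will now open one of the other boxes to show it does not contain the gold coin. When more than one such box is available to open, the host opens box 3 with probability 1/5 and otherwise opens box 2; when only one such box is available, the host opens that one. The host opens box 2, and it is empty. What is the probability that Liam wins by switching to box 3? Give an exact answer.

Apply Bayes' rule, conditioning on where the gold coin actually is.
If it is in box 1 (prior 1/3): box 3 is available but not opened, probability 4/5; weight (1/3)·(4/5) = 4/15.
If it is in box 2 (prior 1/3): the host opened box 2, so this case is ruled out; weight (1/3)·0 = 0.
If it is in box 3 (prior 1/3): only box 2 is available, probability 1; weight (1/3)·1 = 1/3.
The weights sum to 3/5.
So P(the gold coin in box 3 | the host opened box 2) = (1/3) / (3/5) = 5/9.

5/9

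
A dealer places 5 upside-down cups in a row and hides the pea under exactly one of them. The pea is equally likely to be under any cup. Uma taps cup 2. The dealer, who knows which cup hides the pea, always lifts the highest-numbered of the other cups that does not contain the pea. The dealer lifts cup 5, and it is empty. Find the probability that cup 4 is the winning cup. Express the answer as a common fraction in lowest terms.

Condition on the true location of the pea.
If it is under any of cups 1, 2, 3, and 4 (prior 1/5 each): cup 5 is the highest-numbered option available, probability 1; weight (1/5)·1 = 1/5 each.
If it is under cup 5 (prior 1/5): the dealer opened cup 5, so this case is ruled out; weight (1/5)·0 = 0.
The weights sum to 4/5.
So P(the pea under cup 4 | the dealer opened cup 5) = (1/5) / (4/5) = 1/4.

1/4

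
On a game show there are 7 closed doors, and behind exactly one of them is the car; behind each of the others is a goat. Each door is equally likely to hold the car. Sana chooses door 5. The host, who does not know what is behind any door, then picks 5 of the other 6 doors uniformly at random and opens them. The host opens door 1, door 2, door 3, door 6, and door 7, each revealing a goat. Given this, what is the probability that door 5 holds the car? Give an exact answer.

Condition on the true location of the car.
If it is behind any of doors 1, 2, 3, 6, and 7 (prior 1/7 each): that door was opened and seen not to hold the prize — ruled out; weight (1/7)·0 = 0 each.
If it is behind either of doors 4 and 5 (prior 1/7 each): the host picks exactly this set with probability 1/6 regardless, and none is the prize; weight (1/7)·(1/6) = 1/42 each.
The weights sum to 1/21.
So P(the car behind door 5 | the host opened door 1, door 2, door 3, door 6, and door 7) = (1/42) / (1/21) = 1/2.

1/2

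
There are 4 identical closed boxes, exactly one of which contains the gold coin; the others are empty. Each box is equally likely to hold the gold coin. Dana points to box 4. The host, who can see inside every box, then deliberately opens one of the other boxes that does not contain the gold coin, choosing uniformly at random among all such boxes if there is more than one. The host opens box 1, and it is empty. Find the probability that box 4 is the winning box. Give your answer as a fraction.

Apply Bayes' rule, conditioning on where the gold coin actually is.
If it is in box 1 (prior 1/4): the host opened box 1, so this case is ruled out; weight (1/4)·0 = 0.
If it is in either of boxes 2 and 3 (prior 1/4 each): the host has 2 equally likely choices, so probability 1/2; weight (1/4)·(1/2) = 1/8 each.
If it is in box 4 (prior 1/4): the host has 3 equally likely choices, so probability 1/3; weight (1/4)·(1/3) = 1/12.
The weights sum to 1/3.
So P(the gold coin in box 4 | the host opened box 1) = (1/12) / (1/3) = 1/4.

1/4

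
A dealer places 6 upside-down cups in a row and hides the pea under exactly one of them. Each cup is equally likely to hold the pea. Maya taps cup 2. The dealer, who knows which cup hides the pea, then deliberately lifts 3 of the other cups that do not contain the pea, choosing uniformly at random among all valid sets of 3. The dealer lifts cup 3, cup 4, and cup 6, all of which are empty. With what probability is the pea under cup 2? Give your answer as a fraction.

Apply Bayes' rule, conditioning on where the pea actually is.
If it is under either of cups 1 and 5 (prior 1/6 each): the dealer has 4 equally likely choices, so probability 1/4; weight (1/6)·(1/4) = 1/24 each.
If it is under cup 2 (prior 1/6): the dealer has 10 equally likely choices, so probability 1/10; weight (1/6)·(1/10) = 1/60.
If it is under any of cups 3, 4, and 6 (prior 1/6 each): that cup was opened and seen not to hold the prize — ruled out; weight (1/6)·0 = 0 each.
The weights sum to 1/10.
So P(the pea under cup 2 | the dealer opened cup 3, cup 4, and cup 6) = (1/60) / (1/10) = 1/6.

1/6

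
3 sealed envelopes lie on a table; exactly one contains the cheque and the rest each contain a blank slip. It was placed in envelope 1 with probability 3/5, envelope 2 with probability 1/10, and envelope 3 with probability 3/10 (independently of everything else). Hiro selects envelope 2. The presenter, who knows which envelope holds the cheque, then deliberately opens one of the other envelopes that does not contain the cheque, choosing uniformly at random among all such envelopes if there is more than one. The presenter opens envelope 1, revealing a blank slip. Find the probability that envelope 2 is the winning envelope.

Condition on the true location of the cheque.
If it is in envelope 1 (prior 3/5): the presenter opened envelope 1, so this case is ruled out; weight (3/5)·0 = 0.
If it is in envelope 2 (prior 1/10): the presenter has 2 equally likely choices, so probability 1/2; weight (1/10)·(1/2) = 1/20.
If it is in envelope 3 (prior 3/10): the presenter has no choice, probability 1; weight (3/10)·1 = 3/10.
The weights sum to 7/20.
So P(the cheque in envelope 2 | the presenter opened envelope 1) = (1/20) / (7/20) = 1/7.

1/7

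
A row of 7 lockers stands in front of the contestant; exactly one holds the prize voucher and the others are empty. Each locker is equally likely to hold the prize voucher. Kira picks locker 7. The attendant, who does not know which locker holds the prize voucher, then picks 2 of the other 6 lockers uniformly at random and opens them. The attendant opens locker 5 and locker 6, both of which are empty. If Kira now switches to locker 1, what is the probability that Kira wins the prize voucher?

Condition on the true location of the prize voucher.
If it is in any of lockers 1, 2, 3, 4, and 7 (prior 1/7 each): the attendant picks exactly this set with probability 1/15 regardless, and none is the prize; weight (1/7)·(1/15) = 1/105 each.
If it is in either of lockers 5 and 6 (prior 1/7 each): that locker was opened and seen not to hold the prize — ruled out; weight (1/7)·0 = 0 each.
The weights sum to 1/21.
So P(the prize voucher in locker 1 | the attendant opened locker 5 and locker 6) = (1/105) / (1/21) = 1/5.

1/5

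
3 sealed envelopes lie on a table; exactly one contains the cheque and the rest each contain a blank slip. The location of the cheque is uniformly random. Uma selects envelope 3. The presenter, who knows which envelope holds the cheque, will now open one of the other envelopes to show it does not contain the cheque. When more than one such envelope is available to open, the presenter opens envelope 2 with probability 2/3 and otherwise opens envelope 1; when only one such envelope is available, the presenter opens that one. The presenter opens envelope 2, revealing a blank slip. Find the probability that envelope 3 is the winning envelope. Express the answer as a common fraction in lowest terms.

Condition on the true location of the cheque.
If it is in envelope 1 (prior 1/3): only envelope 2 is available, probability 1; weight (1/3)·1 = 1/3.
If it is in envelope 2 (prior 1/3): the presenter opened envelope 2, so this case is ruled out; weight (1/3)·0 = 0.
If it is in envelope 3 (prior 1/3): envelope 2 is available, opened with probability 2/3; weight (1/3)·(2/3) = 2/9.
The weights sum to 5/9.
So P(the cheque in envelope 3 | the presenter opened envelope 2) = (2/9) / (5/9) = 2/5.

2/5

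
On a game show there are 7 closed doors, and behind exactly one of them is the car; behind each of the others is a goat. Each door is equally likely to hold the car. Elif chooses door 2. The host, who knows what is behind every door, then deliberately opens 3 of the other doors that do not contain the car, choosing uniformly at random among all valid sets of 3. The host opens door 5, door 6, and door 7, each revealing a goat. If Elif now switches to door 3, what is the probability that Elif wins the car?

Consider each possible location of the car in turn.
If it is behind any of doors 1, 3, and 4 (prior 1/7 each): the host has 10 equally likely choices, so probability 1/10; weight (1/7)·(1/10) = 1/70 each.
If it is behind door 2 (prior 1/7): the host has 20 equally likely choices, so probability 1/20; weight (1/7)·(1/20) = 1/140.
If it is behind any of doors 5, 6, and 7 (prior 1/7 each): that door was opened and seen not to hold the prize — ruled out; weight (1/7)·0 = 0 each.
The weights sum to 1/20.
So P(the car behind door 3 | the host opened door 5, door 6, and door 7) = (1/70) / (1/20) = 2/7.

2/7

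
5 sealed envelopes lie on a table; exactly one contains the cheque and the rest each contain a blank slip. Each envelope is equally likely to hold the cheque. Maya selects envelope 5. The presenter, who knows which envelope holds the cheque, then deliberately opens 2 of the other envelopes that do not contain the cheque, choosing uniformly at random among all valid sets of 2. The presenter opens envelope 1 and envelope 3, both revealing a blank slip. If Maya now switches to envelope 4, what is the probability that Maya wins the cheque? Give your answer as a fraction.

Condition on the true location of the cheque.
If it is in either of envelopes 1 and 3 (prior 1/5 each): that envelope was opened and seen not to hold the prize — ruled out; weight (1/5)·0 = 0 each.
If it is in either of envelopes 2 and 4 (prior 1/5 each): the presenter has 3 equally likely choices, so probability 1/3; weight (1/5)·(1/3) = 1/15 each.
If it is in envelope 5 (prior 1/5): the presenter has 6 equally likely choices, so probability 1/6; weight (1/5)·(1/6) = 1/30.
The weights sum to 1/6.
So P(the cheque in envelope 4 | the presenter opened envelope 1 and envelope 3) = (1/15) / (1/6) = 2/5.

2/5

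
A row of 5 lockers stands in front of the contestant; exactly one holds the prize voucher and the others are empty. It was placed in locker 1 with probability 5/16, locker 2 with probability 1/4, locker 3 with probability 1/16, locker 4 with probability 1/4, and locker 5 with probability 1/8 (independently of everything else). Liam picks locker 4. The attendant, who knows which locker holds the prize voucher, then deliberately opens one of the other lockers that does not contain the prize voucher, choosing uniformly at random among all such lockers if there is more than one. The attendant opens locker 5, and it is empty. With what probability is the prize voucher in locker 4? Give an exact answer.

Apply Bayes' rule, conditioning on where the prize voucher actually is.
If it is in locker 1 (prior 5/16): the attendant has 3 equally likely choices, so probability 1/3; weight (5/16)·(1/3) = 5/48.
If it is in locker 2 (prior 1/4): the attendant has 3 equally likely choices, so probability 1/3; weight (1/4)·(1/3) = 1/12.
If it is in locker 3 (prior 1/16): the attendant has 3 equally likely choices, so probability 1/3; weight (1/16)·(1/3) = 1/48.
If it is in locker 4 (prior 1/4): the attendant has 4 equally likely choices, so probability 1/4; weight (1/4)·(1/4) = 1/16.
If it is in locker 5 (prior 1/8): the attendant opened locker 5, so this case is ruled out; weight (1/8)·0 = 0.
The weights sum to 13/48.
So P(the prize voucher in locker 4 | the attendant opened locker 5) = (1/16) / (13/48) = 3/13.

3/13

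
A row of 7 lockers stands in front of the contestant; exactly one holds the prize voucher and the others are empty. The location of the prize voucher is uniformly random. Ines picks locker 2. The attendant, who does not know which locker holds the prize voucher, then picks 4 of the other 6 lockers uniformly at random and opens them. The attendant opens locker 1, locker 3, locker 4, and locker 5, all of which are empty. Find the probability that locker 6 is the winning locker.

1/3

Apply Bayes' rule, conditioning on where the prize voucher actually is.
If it is in any of lockers 1, 3, 4, and 5 (prior 1/7 each): that locker was opened and seen not to hold the prize — ruled out; weight (1/7)·0 = 0 each.
If it is in any of lockers 2, 6, and 7 (prior 1/7 each): the attendant picks exactly this set with probability 1/15 regardless, and none is the prize; weight (1/7)·(1/15) = 1/105 each.
The weights sum to 1/35.
So P(the prize voucher in locker 6 | the attendant opened locker 1, locker 3, locker 4, and locker 5) = (1/105) / (1/35) = 1/3.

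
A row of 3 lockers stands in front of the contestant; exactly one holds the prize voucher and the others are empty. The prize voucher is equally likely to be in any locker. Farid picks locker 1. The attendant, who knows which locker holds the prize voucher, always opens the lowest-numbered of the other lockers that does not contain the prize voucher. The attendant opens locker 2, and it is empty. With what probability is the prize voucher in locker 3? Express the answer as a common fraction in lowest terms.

Consider each possible location of the prize voucher in turn.
If it is in either of lockers 1 and 3 (prior 1/3 each): locker 2 is the lowest-numbered option available, probability 1; weight (1/3)·1 = 1/3 each.
If it is in locker 2 (prior 1/3): the attendant opened locker 2, so this case is ruled out; weight (1/3)·0 = 0.
The weights sum to 2/3.
So P(the prize voucher in locker 3 | the attendant opened locker 2) = (1/3) / (2/3) = 1/2.

1/2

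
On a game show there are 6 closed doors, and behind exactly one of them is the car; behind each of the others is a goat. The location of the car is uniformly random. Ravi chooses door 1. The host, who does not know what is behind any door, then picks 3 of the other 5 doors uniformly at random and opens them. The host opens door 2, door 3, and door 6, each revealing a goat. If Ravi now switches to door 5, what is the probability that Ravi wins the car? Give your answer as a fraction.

Because the host chose which doors to open without knowing where the car is, the choice is independent of the prize location. Learning that none of the 3 opened doors holds the car simply rules out those 3 locations and leaves the remaining 3 doors still equally likely by symmetry.
So P(the car behind door 5) = 1/3.

1/3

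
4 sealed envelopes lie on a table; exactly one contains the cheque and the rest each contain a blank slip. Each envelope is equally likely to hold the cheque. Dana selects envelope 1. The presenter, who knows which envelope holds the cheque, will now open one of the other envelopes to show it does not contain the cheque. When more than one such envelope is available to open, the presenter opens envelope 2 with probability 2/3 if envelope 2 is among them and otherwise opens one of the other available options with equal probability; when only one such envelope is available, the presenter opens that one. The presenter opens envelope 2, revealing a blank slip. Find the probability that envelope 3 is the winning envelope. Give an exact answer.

Condition on the true location of the cheque.
If it is in any of envelopes 1, 3, and 4 (prior 1/4 each): envelope 2 is available, opened with probability 2/3; weight (1/4)·(2/3) = 1/6 each.
If it is in envelope 2 (prior 1/4): the presenter opened envelope 2, so this case is ruled out; weight (1/4)·0 = 0.
The weights sum to 1/2.
So P(the cheque in envelope 3 | the presenter opened envelope 2) = (1/6) / (1/2) = 1/3.

1/3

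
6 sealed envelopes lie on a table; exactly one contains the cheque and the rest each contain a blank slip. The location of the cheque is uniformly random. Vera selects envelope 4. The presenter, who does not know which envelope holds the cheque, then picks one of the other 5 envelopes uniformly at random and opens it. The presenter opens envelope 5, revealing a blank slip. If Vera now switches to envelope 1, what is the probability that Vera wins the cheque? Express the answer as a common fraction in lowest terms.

1/5

Because the presenter chose which envelope to open without knowing where the cheque is, the choice is independent of the prize location. Learning that envelope 5 does not hold the cheque simply rules out that one location and leaves the remaining 5 envelopes still equally likely by symmetry.
So P(the cheque in envelope 1) = 1/5.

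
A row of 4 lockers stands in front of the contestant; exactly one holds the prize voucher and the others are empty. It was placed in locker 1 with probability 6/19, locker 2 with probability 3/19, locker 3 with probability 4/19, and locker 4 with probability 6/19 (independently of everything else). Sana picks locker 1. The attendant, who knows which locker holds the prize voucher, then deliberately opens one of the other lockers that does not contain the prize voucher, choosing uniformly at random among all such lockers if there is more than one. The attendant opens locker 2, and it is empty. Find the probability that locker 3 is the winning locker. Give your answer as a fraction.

Apply Bayes' rule, conditioning on where the prize voucher actually is.
If it is in locker 1 (prior 6/19): the attendant has 3 equally likely choices, so probability 1/3; weight (6/19)·(1/3) = 2/19.
If it is in locker 2 (prior 3/19): the attendant opened locker 2, so this case is ruled out; weight (3/19)·0 = 0.
If it is in locker 3 (prior 4/19): the attendant has 2 equally likely choices, so probability 1/2; weight (4/19)·(1/2) = 2/19.
If it is in locker 4 (prior 6/19): the attendant has 2 equally likely choices, so probability 1/2; weight (6/19)·(1/2) = 3/19.
The weights sum to 7/19.
So P(the prize voucher in locker 3 | the attendant opened locker 2) = (2/19) / (7/19) = 2/7.

2/7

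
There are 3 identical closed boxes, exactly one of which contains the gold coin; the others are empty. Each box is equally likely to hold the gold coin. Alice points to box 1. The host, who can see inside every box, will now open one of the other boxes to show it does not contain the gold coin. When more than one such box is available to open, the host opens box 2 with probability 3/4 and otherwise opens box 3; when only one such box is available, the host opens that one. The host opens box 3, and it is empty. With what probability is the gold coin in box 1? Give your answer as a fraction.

Apply Bayes' rule, conditioning on where the gold coin actually is.
If it is in box 1 (prior 1/3): box 2 is available but not opened, probability 1/4; weight (1/3)·(1/4) = 1/12.
If it is in box 2 (prior 1/3): only box 3 is available, probability 1; weight (1/3)·1 = 1/3.
If it is in box 3 (prior 1/3): the host opened box 3, so this case is ruled out; weight (1/3)·0 = 0.
The weights sum to 5/12.
So P(the gold coin in box 1 | the host opened box 3) = (1/12) / (5/12) = 1/5.

1/5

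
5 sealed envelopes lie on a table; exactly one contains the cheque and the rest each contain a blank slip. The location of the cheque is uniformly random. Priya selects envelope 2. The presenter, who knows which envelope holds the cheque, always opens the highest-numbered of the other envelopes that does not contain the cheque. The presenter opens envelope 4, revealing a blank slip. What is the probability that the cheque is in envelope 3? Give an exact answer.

Consider each possible location of the cheque in turn.
If it is in any of envelopes 1, 2, and 3 (prior 1/5 each): the presenter would have opened envelope 5 instead, probability 0; weight (1/5)·0 = 0 each.
If it is in envelope 4 (prior 1/5): the presenter opened envelope 4, so this case is ruled out; weight (1/5)·0 = 0.
If it is in envelope 5 (prior 1/5): envelope 4 is the highest-numbered option available, probability 1; weight (1/5)·1 = 1/5.
The weights sum to 1/5.
So P(the cheque in envelope 3 | the presenter opened envelope 4) = 0 / (1/5) = 0.

0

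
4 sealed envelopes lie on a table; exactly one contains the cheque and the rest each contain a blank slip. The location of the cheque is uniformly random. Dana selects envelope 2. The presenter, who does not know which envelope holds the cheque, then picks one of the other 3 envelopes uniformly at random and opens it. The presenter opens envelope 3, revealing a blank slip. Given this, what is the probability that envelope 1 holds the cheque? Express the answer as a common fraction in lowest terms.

1/3

Because the presenter chose which envelope to open without knowing where the cheque is, the choice is independent of the prize location. Learning that envelope 3 does not hold the cheque simply rules out that one location and leaves the remaining 3 envelopes still equally likely by symmetry.
So P(the cheque in envelope 1) = 1/3.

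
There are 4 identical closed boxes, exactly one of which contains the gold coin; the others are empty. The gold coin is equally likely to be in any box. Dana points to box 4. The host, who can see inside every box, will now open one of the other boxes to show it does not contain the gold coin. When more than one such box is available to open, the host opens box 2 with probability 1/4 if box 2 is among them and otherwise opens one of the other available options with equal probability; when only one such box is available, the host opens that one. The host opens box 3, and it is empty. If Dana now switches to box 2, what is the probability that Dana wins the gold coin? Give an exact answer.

Condition on the true location of the gold coin.
If it is in box 1 (prior 1/4): box 2 is available but not opened, probability 3/4; weight (1/4)·(3/4) = 3/16.
If it is in box 2 (prior 1/4): box 2 holds the prize so is unavailable; the host chooses uniformly among the 2 others, probability 1/2; weight (1/4)·(1/2) = 1/8.
If it is in box 3 (prior 1/4): the host opened box 3, so this case is ruled out; weight (1/4)·0 = 0.
If it is in box 4 (prior 1/4): box 2 is available but not opened; box 3 gets probability (1 − 1/4)/2 = 3/8; weight (1/4)·(3/8) = 3/32.
The weights sum to 13/32.
So P(the gold coin in box 2 | the host opened box 3) = (1/8) / (13/32) = 4/13.

4/13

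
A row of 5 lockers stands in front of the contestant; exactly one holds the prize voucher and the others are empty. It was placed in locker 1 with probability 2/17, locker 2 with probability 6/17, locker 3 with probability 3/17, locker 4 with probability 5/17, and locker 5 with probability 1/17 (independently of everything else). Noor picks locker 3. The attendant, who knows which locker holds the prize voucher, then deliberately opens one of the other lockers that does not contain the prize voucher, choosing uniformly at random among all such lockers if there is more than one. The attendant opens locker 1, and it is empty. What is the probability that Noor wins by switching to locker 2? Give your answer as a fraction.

8/19

Condition on the true location of the prize voucher.
If it is in locker 1 (prior 2/17): the attendant opened locker 1, so this case is ruled out; weight (2/17)·0 = 0.
If it is in locker 2 (prior 6/17): the attendant has 3 equally likely choices, so probability 1/3; weight (6/17)·(1/3) = 2/17.
If it is in locker 3 (prior 3/17): the attendant has 4 equally likely choices, so probability 1/4; weight (3/17)·(1/4) = 3/68.
If it is in locker 4 (prior 5/17): the attendant has 3 equally likely choices, so probability 1/3; weight (5/17)·(1/3) = 5/51.
If it is in locker 5 (prior 1/17): the attendant has 3 equally likely choices, so probability 1/3; weight (1/17)·(1/3) = 1/51.
The weights sum to 19/68.
So P(the prize voucher in locker 2 | the attendant opened locker 1) = (2/17) / (19/68) = 8/19.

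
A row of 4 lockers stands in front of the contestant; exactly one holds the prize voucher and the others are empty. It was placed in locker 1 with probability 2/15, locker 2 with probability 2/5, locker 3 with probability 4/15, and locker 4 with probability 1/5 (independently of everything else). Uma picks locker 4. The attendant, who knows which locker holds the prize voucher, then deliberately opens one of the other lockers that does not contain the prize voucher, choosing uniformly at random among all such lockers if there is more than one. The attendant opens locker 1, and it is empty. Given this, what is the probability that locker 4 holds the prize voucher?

1/6

Condition on the true location of the prize voucher.
If it is in locker 1 (prior 2/15): the attendant opened locker 1, so this case is ruled out; weight (2/15)·0 = 0.
If it is in locker 2 (prior 2/5): the attendant has 2 equally likely choices, so probability 1/2; weight (2/5)·(1/2) = 1/5.
If it is in locker 3 (prior 4/15): the attendant has 2 equally likely choices, so probability 1/2; weight (4/15)·(1/2) = 2/15.
If it is in locker 4 (prior 1/5): the attendant has 3 equally likely choices, so probability 1/3; weight (1/5)·(1/3) = 1/15.
The weights sum to 2/5.
So P(the prize voucher in locker 4 | the attendant opened locker 1) = (1/15) / (2/5) = 1/6.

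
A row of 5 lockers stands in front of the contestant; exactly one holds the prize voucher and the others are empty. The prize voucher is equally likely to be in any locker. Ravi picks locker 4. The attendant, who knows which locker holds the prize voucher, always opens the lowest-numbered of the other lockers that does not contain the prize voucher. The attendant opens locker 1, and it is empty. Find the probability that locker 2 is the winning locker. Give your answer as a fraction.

1/4

Apply Bayes' rule, conditioning on where the prize voucher actually is.
If it is in locker 1 (prior 1/5): the attendant opened locker 1, so this case is ruled out; weight (1/5)·0 = 0.
If it is in any of lockers 2, 3, 4, and 5 (prior 1/5 each): locker 1 is the lowest-numbered option available, probability 1; weight (1/5)·1 = 1/5 each.
The weights sum to 4/5.
So P(the prize voucher in locker 2 | the attendant opened locker 1) = (1/5) / (4/5) = 1/4.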